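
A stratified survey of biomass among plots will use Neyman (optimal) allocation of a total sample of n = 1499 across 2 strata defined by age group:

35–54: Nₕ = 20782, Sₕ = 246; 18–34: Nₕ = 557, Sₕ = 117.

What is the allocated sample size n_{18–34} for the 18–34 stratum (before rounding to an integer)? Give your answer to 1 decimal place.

18.9

Neyman allocation: nₕ = n·NₕSₕ / Σⱼ NⱼSⱼ.
Σ NⱼSⱼ = 20782·246 + 557·117 = 5.177541 × 10^6.
n_{18–34} = 1499·557·117 / (5.177541 × 10^6) = 18.9.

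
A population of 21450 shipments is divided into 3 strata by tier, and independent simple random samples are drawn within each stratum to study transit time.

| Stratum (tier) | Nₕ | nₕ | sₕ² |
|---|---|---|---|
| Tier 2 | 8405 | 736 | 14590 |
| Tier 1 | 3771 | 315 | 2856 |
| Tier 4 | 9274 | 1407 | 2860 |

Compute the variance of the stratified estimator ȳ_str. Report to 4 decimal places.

Var(ȳ_str) = Σₕ Wₕ²(1 − fₕ)sₕ²/nₕ with Wₕ = Nₕ/N, N = 21450.
Tier 2: Wₕ = 0.39184149; term = 0.39184149²·(1 − 0.08756692)·14590/736 = 2.77715.
Tier 1: Wₕ = 0.17580420; term = 0.17580420²·(1 − 0.08353222)·2856/315 = 0.25681674.
Tier 4: Wₕ = 0.43235431; term = 0.43235431²·(1 − 0.15171447)·2860/1407 = 0.3223247.
Sum = 3.3562914.

3.3563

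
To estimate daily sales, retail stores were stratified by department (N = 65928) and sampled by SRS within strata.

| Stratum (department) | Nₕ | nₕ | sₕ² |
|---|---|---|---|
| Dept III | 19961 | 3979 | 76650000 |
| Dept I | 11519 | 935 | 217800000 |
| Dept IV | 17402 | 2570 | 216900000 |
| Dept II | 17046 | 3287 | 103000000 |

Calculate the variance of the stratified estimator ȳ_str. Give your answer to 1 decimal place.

Var(ȳ_str) = Σₕ Wₕ²(1 − fₕ)sₕ²/nₕ with Wₕ = Nₕ/N, N = 65928.
Dept III: Wₕ = 0.30276969; term = 0.30276969²·(1 − 0.19933871)·76650000/3979 = 1413.8777.
Dept I: Wₕ = 0.17472091; term = 0.17472091²·(1 − 0.08117024)·217800000/935 = 6533.8788.
Dept IV: Wₕ = 0.26395462; term = 0.26395462²·(1 − 0.14768417)·216900000/2570 = 5011.7051.
Dept II: Wₕ = 0.25855479; term = 0.25855479²·(1 − 0.19283116)·103000000/3287 = 1690.8578.
Sum = 14650.319.

14650.3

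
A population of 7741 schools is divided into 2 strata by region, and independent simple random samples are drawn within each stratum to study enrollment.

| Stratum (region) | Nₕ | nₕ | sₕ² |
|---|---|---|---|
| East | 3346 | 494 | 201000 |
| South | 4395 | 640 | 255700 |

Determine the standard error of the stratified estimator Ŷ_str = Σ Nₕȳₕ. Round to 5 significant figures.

Var(Ŷ_str) = Σₕ Nₕ²(1 − fₕ)sₕ²/nₕ.
East: 3346²·(1 − 494/3346)·201000/494 = 3.8827959 × 10^9.
South: 4395²·(1 − 640/4395)·255700/640 = 6.5935541 × 10^9.
Sum = 1.047635 × 10^10.
SE = √(1.047635 × 10^10) = 102350.

102350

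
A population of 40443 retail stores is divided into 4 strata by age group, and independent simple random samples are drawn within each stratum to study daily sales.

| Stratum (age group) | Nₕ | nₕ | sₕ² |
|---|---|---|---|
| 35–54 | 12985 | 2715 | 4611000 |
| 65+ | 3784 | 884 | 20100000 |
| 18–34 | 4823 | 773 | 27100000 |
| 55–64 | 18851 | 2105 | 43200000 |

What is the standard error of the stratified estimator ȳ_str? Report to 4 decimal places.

68.3415

Var(ȳ_str) = Σₕ Wₕ²(1 − fₕ)sₕ²/nₕ with Wₕ = Nₕ/N, N = 40443.
35–54: Wₕ = 0.32106916; term = 0.32106916²·(1 − 0.20908741)·4611000/2715 = 138.46849.
65+: Wₕ = 0.09356378; term = 0.09356378²·(1 − 0.23361522)·20100000/884 = 152.54789.
18–34: Wₕ = 0.11925426; term = 0.11925426²·(1 − 0.16027369)·27100000/773 = 418.67339.
55–64: Wₕ = 0.46611280; term = 0.46611280²·(1 − 0.11166516)·43200000/2105 = 3960.8683.
Sum = 4670.5581.
SE = √(4670.5581) = 68.3415.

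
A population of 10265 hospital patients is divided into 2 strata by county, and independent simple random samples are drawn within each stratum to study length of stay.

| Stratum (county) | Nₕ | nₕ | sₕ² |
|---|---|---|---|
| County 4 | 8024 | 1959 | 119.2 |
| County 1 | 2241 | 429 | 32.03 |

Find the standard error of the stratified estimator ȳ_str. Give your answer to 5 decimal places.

0.17601

Var(ȳ_str) = Σₕ Wₕ²(1 − fₕ)sₕ²/nₕ with Wₕ = Nₕ/N, N = 10265.
County 4: Wₕ = 0.78168534; term = 0.78168534²·(1 − 0.24414257)·119.2/1959 = 0.028102544.
County 1: Wₕ = 0.21831466; term = 0.21831466²·(1 − 0.19143240)·32.03/429 = 0.0028772778.
Sum = 0.030979822.
SE = √(0.030979822) = 0.17601.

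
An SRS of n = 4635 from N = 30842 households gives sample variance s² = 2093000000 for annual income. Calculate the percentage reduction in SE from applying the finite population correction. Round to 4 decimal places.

f = n/N = 4635/30842 = 0.15028208.
SE_no-fpc = √(s²/n) = 671.98526; SE_fpc = √((1−f)s²/n) = 619.43699.
Ratio = √(1−f) = 0.92180145. Reduction = 100·(1 − 0.92180145) = 7.8199%.

7.8199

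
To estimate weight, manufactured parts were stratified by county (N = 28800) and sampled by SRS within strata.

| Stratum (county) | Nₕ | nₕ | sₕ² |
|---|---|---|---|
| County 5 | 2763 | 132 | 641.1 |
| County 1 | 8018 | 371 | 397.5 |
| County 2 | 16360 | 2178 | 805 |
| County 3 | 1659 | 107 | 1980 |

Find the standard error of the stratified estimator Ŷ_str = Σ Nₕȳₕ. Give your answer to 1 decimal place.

15310.1

Var(Ŷ_str) = Σₕ Nₕ²(1 − fₕ)sₕ²/nₕ.
County 5: 2763²·(1 − 132/2763)·641.1/132 = 3.5306412 × 10^7.
County 1: 8018²·(1 − 371/8018)·397.5/371 = 6.5693192 × 10^7.
County 2: 16360²·(1 − 2178/16360)·805/2178 = 8.5754869 × 10^7.
County 3: 1659²·(1 − 107/1659)·1980/107 = 4.764524 × 10^7.
Sum = 2.3439971 × 10^8.
SE = √(2.3439971 × 10^8) = 15310.1.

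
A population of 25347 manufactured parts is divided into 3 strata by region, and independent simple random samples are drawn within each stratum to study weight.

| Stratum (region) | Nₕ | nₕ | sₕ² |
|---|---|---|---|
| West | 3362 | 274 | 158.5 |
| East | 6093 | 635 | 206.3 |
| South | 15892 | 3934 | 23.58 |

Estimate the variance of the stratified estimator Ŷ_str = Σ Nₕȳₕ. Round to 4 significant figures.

Var(Ŷ_str) = Σₕ Nₕ²(1 − fₕ)sₕ²/nₕ.
West: 3362²·(1 − 274/3362)·158.5/274 = 6.0055627 × 10^6.
East: 6093²·(1 − 635/6093)·206.3/635 = 1.080414 × 10^7.
South: 15892²·(1 − 3934/15892)·23.58/3934 = 1.1390599 × 10^6.
Sum = 1.7948763 × 10^7.

1.795 × 10^7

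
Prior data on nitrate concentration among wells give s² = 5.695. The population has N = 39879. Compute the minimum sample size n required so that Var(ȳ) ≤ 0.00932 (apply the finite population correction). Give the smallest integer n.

Without fpc, n₀ = s²/D = 5.695/0.00932 = 611.0515.
With fpc, (1 − n/N)·s²/n ≤ D requires n ≥ n₀/(1 + n₀/N) = 611.0515/(1 + 611.0515/39879) = 601.8299.
Rounding up, n = 602.

602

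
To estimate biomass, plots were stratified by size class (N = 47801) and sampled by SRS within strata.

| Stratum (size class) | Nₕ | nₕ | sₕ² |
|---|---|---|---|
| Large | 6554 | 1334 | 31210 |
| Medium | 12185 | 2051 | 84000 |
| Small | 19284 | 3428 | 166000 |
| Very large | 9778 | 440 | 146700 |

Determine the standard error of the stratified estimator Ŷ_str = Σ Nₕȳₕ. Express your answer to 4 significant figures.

Var(Ŷ_str) = Σₕ Nₕ²(1 − fₕ)sₕ²/nₕ.
Large: 6554²·(1 − 1334/6554)·31210/1334 = 8.0041437 × 10^8.
Medium: 12185²·(1 − 2051/12185)·84000/2051 = 5.0573156 × 10^9.
Small: 19284²·(1 − 3428/19284)·166000/3428 = 1.4806692 × 10^10.
Very large: 9778²·(1 − 440/9778)·146700/440 = 3.0442572 × 10^10.
Sum = 5.1106994 × 10^10.
SE = √(5.1106994 × 10^10) = 226100.

226100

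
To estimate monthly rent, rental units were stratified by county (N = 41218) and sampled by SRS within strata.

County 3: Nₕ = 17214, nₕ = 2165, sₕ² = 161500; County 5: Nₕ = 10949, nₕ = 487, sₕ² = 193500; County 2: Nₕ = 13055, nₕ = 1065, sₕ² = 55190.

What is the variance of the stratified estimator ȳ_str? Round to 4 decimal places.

42.9387

Var(ȳ_str) = Σₕ Wₕ²(1 − fₕ)sₕ²/nₕ with Wₕ = Nₕ/N, N = 41218.
County 3: Wₕ = 0.41763307; term = 0.41763307²·(1 − 0.12576972)·161500/2165 = 11.374446.
County 5: Wₕ = 0.26563637; term = 0.26563637²·(1 − 0.04447895)·193500/487 = 26.789669.
County 2: Wₕ = 0.31673055; term = 0.31673055²·(1 − 0.08157794)·55190/1065 = 4.7745563.
Sum = 42.938671.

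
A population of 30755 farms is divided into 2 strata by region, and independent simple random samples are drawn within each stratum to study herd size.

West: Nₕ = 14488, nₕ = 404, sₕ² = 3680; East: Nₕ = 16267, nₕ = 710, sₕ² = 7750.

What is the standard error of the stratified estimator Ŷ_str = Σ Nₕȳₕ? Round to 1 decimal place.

67977.9

Var(Ŷ_str) = Σₕ Nₕ²(1 − fₕ)sₕ²/nₕ.
West: 14488²·(1 − 404/14488)·3680/404 = 1.8586641 × 10^9.
East: 16267²·(1 − 710/16267)·7750/710 = 2.7623371 × 10^9.
Sum = 4.6210012 × 10^9.
SE = √(4.6210012 × 10^9) = 67977.9.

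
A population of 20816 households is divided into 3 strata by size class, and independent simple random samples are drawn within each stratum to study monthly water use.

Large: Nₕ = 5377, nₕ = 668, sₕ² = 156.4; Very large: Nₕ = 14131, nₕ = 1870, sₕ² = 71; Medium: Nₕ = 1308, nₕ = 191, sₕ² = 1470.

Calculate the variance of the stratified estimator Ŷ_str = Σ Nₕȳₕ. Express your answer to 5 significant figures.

Var(Ŷ_str) = Σₕ Nₕ²(1 − fₕ)sₕ²/nₕ.
Large: 5377²·(1 − 668/5377)·156.4/668 = 5.9282842 × 10^6.
Very large: 14131²·(1 − 1870/14131)·71/1870 = 6.5783281 × 10^6.
Medium: 1308²·(1 − 191/1308)·1470/191 = 1.1244623 × 10^7.
Sum = 2.3751235 × 10^7.

2.3751 × 10^7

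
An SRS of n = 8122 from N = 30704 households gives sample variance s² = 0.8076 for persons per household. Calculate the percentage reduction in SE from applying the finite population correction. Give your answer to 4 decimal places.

f = n/N = 8122/30704 = 0.26452579.
SE_no-fpc = √(s²/n) = 0.0099716416; SE_fpc = √((1−f)s²/n) = 0.0085516592.
Ratio = √(1−f) = 0.85759793. Reduction = 100·(1 − 0.85759793) = 14.2402%.

14.2402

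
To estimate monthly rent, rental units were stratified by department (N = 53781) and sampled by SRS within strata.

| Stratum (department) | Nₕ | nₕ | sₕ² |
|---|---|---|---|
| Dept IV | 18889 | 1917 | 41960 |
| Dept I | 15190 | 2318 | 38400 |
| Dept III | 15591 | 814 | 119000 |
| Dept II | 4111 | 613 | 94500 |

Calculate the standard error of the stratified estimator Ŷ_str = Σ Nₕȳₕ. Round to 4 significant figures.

Var(Ŷ_str) = Σₕ Nₕ²(1 − fₕ)sₕ²/nₕ.
Dept IV: 18889²·(1 − 1917/18889)·41960/1917 = 7.0170627 × 10^9.
Dept I: 15190²·(1 − 2318/15190)·38400/2318 = 3.2390794 × 10^9.
Dept III: 15591²·(1 − 814/15591)·119000/814 = 3.3680831 × 10^10.
Dept II: 4111²·(1 − 613/4111)·94500/613 = 2.2168618 × 10^9.
Sum = 4.6153835 × 10^10.
SE = √(4.6153835 × 10^10) = 214800.

214800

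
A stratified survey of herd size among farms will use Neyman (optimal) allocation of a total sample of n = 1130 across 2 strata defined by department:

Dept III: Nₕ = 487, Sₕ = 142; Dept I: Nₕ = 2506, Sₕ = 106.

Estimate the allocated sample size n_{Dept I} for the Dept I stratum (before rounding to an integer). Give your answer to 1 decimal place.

896.6

Neyman allocation: nₕ = n·NₕSₕ / Σⱼ NⱼSⱼ.
Σ NⱼSⱼ = 487·142 + 2506·106 = 334790.
n_{Dept I} = 1130·2506·106 / 334790 = 896.6.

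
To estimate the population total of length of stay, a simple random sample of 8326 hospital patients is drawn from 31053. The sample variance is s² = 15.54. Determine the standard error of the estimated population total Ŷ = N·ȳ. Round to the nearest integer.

1148

Var(Ŷ) = N²·Var(ȳ) = N²·(1 − n/N)·s²/n.
f = 8326/31053 = 0.26812224; Var(ȳ) = 0.73187776·15.54/8326 = 0.0013660077.
Var(Ŷ) = 31053² · 0.0013660077 = 1.3172259 × 10^6.
SE(Ŷ) = √(1.3172259 × 10^6) = 1148.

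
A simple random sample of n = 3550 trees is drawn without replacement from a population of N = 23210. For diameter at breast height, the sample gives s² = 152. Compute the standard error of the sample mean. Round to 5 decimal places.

Under SRS without replacement, Var(ȳ) = (1 − f)·s²/n with f = n/N = 3550/23210 = 0.15295131.
Var(ȳ) = (1 − 0.15295131)·152/3550 = 0.84704869·0.042816901 = 0.036268.
SE(ȳ) = √(0.036268) = 0.19044.

0.19044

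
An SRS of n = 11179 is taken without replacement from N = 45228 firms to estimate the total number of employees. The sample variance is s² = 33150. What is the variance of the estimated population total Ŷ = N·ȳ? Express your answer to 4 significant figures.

4.567 × 10^9

Var(Ŷ) = N²·Var(ȳ) = N²·(1 − n/N)·s²/n.
f = 11179/45228 = 0.24716989; Var(ȳ) = 0.75283011·33150/11179 = 2.2324285.
Var(Ŷ) = 45228² · 2.2324285 = 4.5665932 × 10^9.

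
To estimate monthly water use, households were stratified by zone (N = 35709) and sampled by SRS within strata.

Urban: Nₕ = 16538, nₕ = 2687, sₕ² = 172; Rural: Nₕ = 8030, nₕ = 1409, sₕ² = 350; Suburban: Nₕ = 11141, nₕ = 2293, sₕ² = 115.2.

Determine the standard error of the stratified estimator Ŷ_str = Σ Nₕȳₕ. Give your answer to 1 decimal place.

Var(Ŷ_str) = Σₕ Nₕ²(1 − fₕ)sₕ²/nₕ.
Urban: 16538²·(1 − 2687/16538)·172/2687 = 1.466307 × 10^7.
Rural: 8030²·(1 − 1409/8030)·350/1409 = 1.3206757 × 10^7.
Suburban: 11141²·(1 − 2293/11141)·115.2/2293 = 4.9524228 × 10^6.
Sum = 3.282225 × 10^7.
SE = √(3.282225 × 10^7) = 5729.1.

5729.1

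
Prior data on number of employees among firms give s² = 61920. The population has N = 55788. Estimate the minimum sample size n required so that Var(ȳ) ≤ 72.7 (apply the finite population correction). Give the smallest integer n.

Without fpc, n₀ = s²/D = 61920/72.7 = 851.7194.
With fpc, (1 − n/N)·s²/n ≤ D requires n ≥ n₀/(1 + n₀/N) = 851.7194/(1 + 851.7194/55788) = 838.9117.
Rounding up, n = 839.

839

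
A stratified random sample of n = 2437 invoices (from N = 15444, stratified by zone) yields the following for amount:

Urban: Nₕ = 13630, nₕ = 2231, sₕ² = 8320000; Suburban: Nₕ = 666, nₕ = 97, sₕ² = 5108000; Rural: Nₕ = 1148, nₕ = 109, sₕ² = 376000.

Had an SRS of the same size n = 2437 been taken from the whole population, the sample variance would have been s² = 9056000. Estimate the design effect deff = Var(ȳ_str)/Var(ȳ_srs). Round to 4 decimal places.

Var(ȳ_str) = Σ Wₕ²(1−fₕ)sₕ²/nₕ with Wₕ = Nₕ/15444:
  Urban: (13630/15444)²·(1−2231/13630)·8320000/2231 = 2429.2196
  Suburban: (666/15444)²·(1−97/666)·5108000/97 = 83.665433
  Rural: (1148/15444)²·(1−109/1148)·376000/109 = 17.250401
  → Var(ȳ_str) = 2530.1354.
Var(ȳ_srs) = (1 − 2437/15444)·9056000/2437 = 3129.6677.
deff = 2530.1354 / 3129.6677 = 0.8084.

0.8084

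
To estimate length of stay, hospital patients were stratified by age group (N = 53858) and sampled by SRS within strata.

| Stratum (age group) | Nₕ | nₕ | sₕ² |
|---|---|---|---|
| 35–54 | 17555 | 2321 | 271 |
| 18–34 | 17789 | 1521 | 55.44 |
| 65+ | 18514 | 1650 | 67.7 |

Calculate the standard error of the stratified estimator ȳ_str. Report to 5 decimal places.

Var(ȳ_str) = Σₕ Wₕ²(1 − fₕ)sₕ²/nₕ with Wₕ = Nₕ/N, N = 53858.
35–54: Wₕ = 0.32594972; term = 0.32594972²·(1 − 0.13221304)·271/2321 = 0.010764863.
18–34: Wₕ = 0.33029448; term = 0.33029448²·(1 − 0.08550228)·55.44/1521 = 0.0036364637.
65+: Wₕ = 0.34375580; term = 0.34375580²·(1 − 0.08912175)·67.7/1650 = 0.0044163668.
Sum = 0.018817694.
SE = √(0.018817694) = 0.13718.

0.13718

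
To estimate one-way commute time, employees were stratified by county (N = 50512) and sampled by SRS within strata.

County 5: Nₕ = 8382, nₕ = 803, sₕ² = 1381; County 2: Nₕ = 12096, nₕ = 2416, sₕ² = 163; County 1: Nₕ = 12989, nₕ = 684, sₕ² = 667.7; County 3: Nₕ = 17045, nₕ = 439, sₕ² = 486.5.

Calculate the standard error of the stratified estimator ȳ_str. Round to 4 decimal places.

0.4796

Var(ȳ_str) = Σₕ Wₕ²(1 − fₕ)sₕ²/nₕ with Wₕ = Nₕ/N, N = 50512.
County 5: Wₕ = 0.16594077; term = 0.16594077²·(1 − 0.09580052)·1381/803 = 0.042820188.
County 2: Wₕ = 0.23946785; term = 0.23946785²·(1 − 0.19973545)·163/2416 = 0.0030961264.
County 1: Wₕ = 0.25714682; term = 0.25714682²·(1 − 0.05265994)·667.7/684 = 0.06114958.
County 3: Wₕ = 0.33744457; term = 0.33744457²·(1 − 0.02575535)·486.5/439 = 0.12293944.
Sum = 0.23000533.
SE = √(0.23000533) = 0.4796.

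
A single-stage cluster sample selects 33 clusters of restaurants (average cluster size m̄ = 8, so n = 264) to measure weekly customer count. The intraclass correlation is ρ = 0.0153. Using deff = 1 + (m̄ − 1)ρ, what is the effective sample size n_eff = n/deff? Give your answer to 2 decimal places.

238.46

deff = 1 + (8 − 1)·0.0153 = 1 + 0.1071 = 1.1071.
n_eff = 264 / 1.1071 = 238.46.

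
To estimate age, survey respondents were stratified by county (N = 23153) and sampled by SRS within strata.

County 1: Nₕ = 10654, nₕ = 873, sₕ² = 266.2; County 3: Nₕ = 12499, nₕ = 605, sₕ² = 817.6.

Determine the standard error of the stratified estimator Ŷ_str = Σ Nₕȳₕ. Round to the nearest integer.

15254

Var(Ŷ_str) = Σₕ Nₕ²(1 − fₕ)sₕ²/nₕ.
County 1: 10654²·(1 − 873/10654)·266.2/873 = 3.1775307 × 10^7.
County 3: 12499²·(1 − 605/12499)·817.6/605 = 2.0090406 × 10^8.
Sum = 2.3267937 × 10^8.
SE = √(2.3267937 × 10^8) = 15254.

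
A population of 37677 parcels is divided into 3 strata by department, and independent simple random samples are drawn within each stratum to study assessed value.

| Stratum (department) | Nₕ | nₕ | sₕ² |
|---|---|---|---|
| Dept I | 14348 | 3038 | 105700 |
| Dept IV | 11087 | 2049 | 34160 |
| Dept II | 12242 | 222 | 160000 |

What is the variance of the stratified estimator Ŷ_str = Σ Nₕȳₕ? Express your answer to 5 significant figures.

Var(Ŷ_str) = Σₕ Nₕ²(1 − fₕ)sₕ²/nₕ.
Dept I: 14348²·(1 − 3038/14348)·105700/3038 = 5.6460041 × 10^9.
Dept IV: 11087²·(1 − 2049/11087)·34160/2049 = 1.6705608 × 10^9.
Dept II: 12242²·(1 − 222/12242)·160000/222 = 1.0605322 × 10^11.
Sum = 1.1336978 × 10^11.

1.1337 × 10^11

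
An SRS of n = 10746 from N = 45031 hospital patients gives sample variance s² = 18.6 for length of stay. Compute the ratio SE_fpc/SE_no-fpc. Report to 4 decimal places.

f = n/N = 10746/45031 = 0.23863561.
SE_no-fpc = √(s²/n) = 0.041603805; SE_fpc = √((1−f)s²/n) = 0.036301898.
Ratio = √(1−f) = 0.87256197.

0.8726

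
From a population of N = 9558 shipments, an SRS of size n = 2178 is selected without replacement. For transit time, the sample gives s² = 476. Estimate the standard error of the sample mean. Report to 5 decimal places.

0.41079

Under SRS without replacement, Var(ȳ) = (1 − f)·s²/n with f = n/N = 2178/9558 = 0.22787194.
Var(ȳ) = (1 − 0.22787194)·476/2178 = 0.77212806·0.21854913 = 0.16874791.
SE(ȳ) = √(0.16874791) = 0.41079.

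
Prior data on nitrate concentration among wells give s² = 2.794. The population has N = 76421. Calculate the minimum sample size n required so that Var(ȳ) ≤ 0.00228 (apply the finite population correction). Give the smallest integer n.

Without fpc, n₀ = s²/D = 2.794/0.00228 = 1225.4386.
With fpc, (1 − n/N)·s²/n ≤ D requires n ≥ n₀/(1 + n₀/N) = 1225.4386/(1 + 1225.4386/76421) = 1206.0984.
Rounding up, n = 1207.

1207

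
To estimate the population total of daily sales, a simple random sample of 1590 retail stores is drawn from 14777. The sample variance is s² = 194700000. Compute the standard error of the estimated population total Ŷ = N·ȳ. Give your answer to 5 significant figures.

4.8848 × 10^6

Var(Ŷ) = N²·Var(ȳ) = N²·(1 − n/N)·s²/n.
f = 1590/14777 = 0.10759965; Var(ȳ) = 0.89240035·194700000/1590 = 109276.95.
Var(Ŷ) = 14777² · 109276.95 = 2.3861685 × 10^13.
SE(Ŷ) = √(2.3861685 × 10^13) = 4.8848 × 10^6.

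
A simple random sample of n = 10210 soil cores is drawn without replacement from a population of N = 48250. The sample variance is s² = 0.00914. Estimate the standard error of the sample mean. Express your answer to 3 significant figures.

8.40 × 10^-4

Under SRS without replacement, Var(ȳ) = (1 − f)·s²/n with f = n/N = 10210/48250 = 0.21160622.
Var(ȳ) = (1 − 0.21160622)·0.00914/10210 = 0.78839378·8.9520078 × 10^-7 = 7.0577073 × 10^-7.
SE(ȳ) = √(7.0577073 × 10^-7) = 8.40 × 10^-4.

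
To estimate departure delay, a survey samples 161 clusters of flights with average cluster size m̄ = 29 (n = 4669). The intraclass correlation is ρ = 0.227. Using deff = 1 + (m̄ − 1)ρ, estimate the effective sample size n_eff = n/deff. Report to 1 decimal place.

deff = 1 + (29 − 1)·0.227 = 1 + 6.356 = 7.356.
n_eff = 4669 / 7.356 = 634.7.

634.7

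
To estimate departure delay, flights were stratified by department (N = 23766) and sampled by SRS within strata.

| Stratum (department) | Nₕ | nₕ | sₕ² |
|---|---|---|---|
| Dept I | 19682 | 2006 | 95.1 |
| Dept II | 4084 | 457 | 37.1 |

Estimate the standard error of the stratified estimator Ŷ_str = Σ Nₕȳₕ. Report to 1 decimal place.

4206.6

Var(Ŷ_str) = Σₕ Nₕ²(1 − fₕ)sₕ²/nₕ.
Dept I: 19682²·(1 − 2006/19682)·95.1/2006 = 1.649312 × 10^7.
Dept II: 4084²·(1 − 457/4084)·37.1/457 = 1.2025164 × 10^6.
Sum = 1.7695636 × 10^7.
SE = √(1.7695636 × 10^7) = 4206.6.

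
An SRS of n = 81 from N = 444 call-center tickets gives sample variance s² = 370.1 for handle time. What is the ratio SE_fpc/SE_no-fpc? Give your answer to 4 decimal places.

0.9042

f = n/N = 81/444 = 0.18243243.
SE_no-fpc = √(s²/n) = 2.1375537; SE_fpc = √((1−f)s²/n) = 1.9327641.
Ratio = √(1−f) = 0.90419443.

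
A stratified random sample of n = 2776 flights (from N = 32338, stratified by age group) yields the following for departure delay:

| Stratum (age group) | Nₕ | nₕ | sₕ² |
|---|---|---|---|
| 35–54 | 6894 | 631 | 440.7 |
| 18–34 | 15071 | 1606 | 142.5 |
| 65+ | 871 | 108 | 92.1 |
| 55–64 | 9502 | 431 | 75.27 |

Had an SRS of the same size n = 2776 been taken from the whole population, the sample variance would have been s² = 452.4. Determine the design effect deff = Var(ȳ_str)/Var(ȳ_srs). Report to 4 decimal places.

Var(ȳ_str) = Σ Wₕ²(1−fₕ)sₕ²/nₕ with Wₕ = Nₕ/32338:
  35–54: (6894/32338)²·(1−631/6894)·440.7/631 = 0.028836402
  18–34: (15071/32338)²·(1−1606/15071)·142.5/1606 = 0.017218346
  65+: (871/32338)²·(1−108/871)·92.1/108 = 5.4194131 × 10^-4
  55–64: (9502/32338)²·(1−431/9502)·75.27/431 = 0.014394233
  → Var(ȳ_str) = 0.060990922.
Var(ȳ_srs) = (1 − 2776/32338)·452.4/2776 = 0.14897857.
deff = 0.060990922 / 0.14897857 = 0.4094.

0.4094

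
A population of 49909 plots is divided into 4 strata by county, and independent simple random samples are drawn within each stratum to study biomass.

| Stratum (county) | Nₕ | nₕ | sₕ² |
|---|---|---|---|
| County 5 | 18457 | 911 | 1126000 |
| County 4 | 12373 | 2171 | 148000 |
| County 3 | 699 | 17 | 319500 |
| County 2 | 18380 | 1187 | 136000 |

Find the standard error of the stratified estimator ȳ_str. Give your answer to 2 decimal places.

Var(ȳ_str) = Σₕ Wₕ²(1 − fₕ)sₕ²/nₕ with Wₕ = Nₕ/N, N = 49909.
County 5: Wₕ = 0.36981306; term = 0.36981306²·(1 − 0.04935797)·1126000/911 = 160.69469.
County 4: Wₕ = 0.24791120; term = 0.24791120²·(1 − 0.17546270)·148000/2171 = 3.4546534.
County 3: Wₕ = 0.01400549; term = 0.01400549²·(1 − 0.02432046)·319500/17 = 3.5968784.
County 2: Wₕ = 0.36827025; term = 0.36827025²·(1 − 0.06458107)·136000/1187 = 14.535421.
Sum = 182.28164.
SE = √(182.28164) = 13.50.

13.50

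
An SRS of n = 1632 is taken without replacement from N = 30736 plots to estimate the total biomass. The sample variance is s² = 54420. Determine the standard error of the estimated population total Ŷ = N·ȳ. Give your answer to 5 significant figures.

Var(Ŷ) = N²·Var(ȳ) = N²·(1 − n/N)·s²/n.
f = 1632/30736 = 0.05309735; Var(ȳ) = 0.94690265·54420/1632 = 31.575026.
Var(Ŷ) = 30736² · 31.575026 = 2.9828981 × 10^10.
SE(Ŷ) = √(2.9828981 × 10^10) = 172710.

172710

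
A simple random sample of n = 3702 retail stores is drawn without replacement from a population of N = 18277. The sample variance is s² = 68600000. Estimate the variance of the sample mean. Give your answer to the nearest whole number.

14777

Under SRS without replacement, Var(ȳ) = (1 − f)·s²/n with f = n/N = 3702/18277 = 0.20254965.
Var(ȳ) = (1 − 0.20254965)·68600000/3702 = 0.79745035·18530.524 = 14777.173.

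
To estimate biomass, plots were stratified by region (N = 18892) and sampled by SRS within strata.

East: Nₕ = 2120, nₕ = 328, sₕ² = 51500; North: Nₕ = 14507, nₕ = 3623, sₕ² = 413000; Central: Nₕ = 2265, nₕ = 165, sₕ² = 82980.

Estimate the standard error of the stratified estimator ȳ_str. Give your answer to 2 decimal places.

Var(ȳ_str) = Σₕ Wₕ²(1 − fₕ)sₕ²/nₕ with Wₕ = Nₕ/N, N = 18892.
East: Wₕ = 0.11221681; term = 0.11221681²·(1 − 0.15471698)·51500/328 = 1.6712883.
North: Wₕ = 0.76789117; term = 0.76789117²·(1 − 0.24974150)·413000/3623 = 50.430351.
Central: Wₕ = 0.11989202; term = 0.11989202²·(1 − 0.07284768)·82980/165 = 6.7022576.
Sum = 58.803897.
SE = √(58.803897) = 7.67.

7.67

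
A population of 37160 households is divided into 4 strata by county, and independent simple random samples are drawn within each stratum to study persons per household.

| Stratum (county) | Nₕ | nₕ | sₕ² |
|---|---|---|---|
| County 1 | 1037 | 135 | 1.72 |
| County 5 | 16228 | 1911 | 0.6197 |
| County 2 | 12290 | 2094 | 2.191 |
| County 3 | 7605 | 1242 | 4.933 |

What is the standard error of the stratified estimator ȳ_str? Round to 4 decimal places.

0.0172

Var(ȳ_str) = Σₕ Wₕ²(1 − fₕ)sₕ²/nₕ with Wₕ = Nₕ/N, N = 37160.
County 1: Wₕ = 0.02790635; term = 0.02790635²·(1 − 0.13018322)·1.72/135 = 8.630353 × 10^-6.
County 5: Wₕ = 0.43670614; term = 0.43670614²·(1 − 0.11775943)·0.6197/1911 = 5.4561515 × 10^-5.
County 2: Wₕ = 0.33073197; term = 0.33073197²·(1 − 0.17038242)·2.191/2094 = 9.4950225 × 10^-5.
County 3: Wₕ = 0.20465554; term = 0.20465554²·(1 − 0.16331361)·4.933/1242 = 1.3918718 × 10^-4.
Sum = 2.9732927 × 10^-4.
SE = √(2.9732927 × 10^-4) = 0.0172.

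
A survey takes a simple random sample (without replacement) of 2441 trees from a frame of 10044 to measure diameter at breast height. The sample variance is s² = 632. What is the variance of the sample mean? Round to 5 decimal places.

Under SRS without replacement, Var(ȳ) = (1 − f)·s²/n with f = n/N = 2441/10044 = 0.24303067.
Var(ȳ) = (1 − 0.24303067)·632/2441 = 0.75696933·0.25891028 = 0.19598714.

0.19599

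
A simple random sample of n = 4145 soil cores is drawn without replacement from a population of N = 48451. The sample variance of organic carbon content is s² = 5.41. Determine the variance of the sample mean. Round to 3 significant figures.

0.00119

Under SRS without replacement, Var(ȳ) = (1 − f)·s²/n with f = n/N = 4145/48451 = 0.08555035.
Var(ȳ) = (1 − 0.08555035)·5.41/4145 = 0.91444965·0.001305187 = 0.0011935278.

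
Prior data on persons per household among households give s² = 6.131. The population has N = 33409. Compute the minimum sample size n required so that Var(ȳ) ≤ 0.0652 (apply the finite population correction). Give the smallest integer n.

94

Without fpc, n₀ = s²/D = 6.131/0.0652 = 94.0337.
With fpc, (1 − n/N)·s²/n ≤ D requires n ≥ n₀/(1 + n₀/N) = 94.0337/(1 + 94.0337/33409) = 93.7698.
Rounding up, n = 94.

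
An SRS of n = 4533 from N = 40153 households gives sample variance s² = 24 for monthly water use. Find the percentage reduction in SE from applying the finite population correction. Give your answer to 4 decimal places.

f = n/N = 4533/40153 = 0.11289318.
SE_no-fpc = √(s²/n) = 0.072763363; SE_fpc = √((1−f)s²/n) = 0.068533154.
Ratio = √(1−f) = 0.94186348. Reduction = 100·(1 − 0.94186348) = 5.8137%.

5.8137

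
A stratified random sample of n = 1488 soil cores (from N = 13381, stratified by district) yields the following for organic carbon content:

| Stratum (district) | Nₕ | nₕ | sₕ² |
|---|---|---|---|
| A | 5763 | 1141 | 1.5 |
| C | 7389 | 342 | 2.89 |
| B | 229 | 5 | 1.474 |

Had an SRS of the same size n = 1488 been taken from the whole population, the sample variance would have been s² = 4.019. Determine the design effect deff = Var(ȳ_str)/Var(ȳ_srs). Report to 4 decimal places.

Var(ȳ_str) = Σ Wₕ²(1−fₕ)sₕ²/nₕ with Wₕ = Nₕ/13381:
  A: (5763/13381)²·(1−1141/5763)·1.5/1141 = 1.9557216 × 10^-4
  C: (7389/13381)²·(1−342/7389)·2.89/342 = 0.0024574491
  B: (229/13381)²·(1−5/229)·1.474/5 = 8.4456648 × 10^-5
  → Var(ȳ_str) = 0.0027374779.
Var(ȳ_srs) = (1 − 1488/13381)·4.019/1488 = 0.0024005896.
deff = 0.0027374779 / 0.0024005896 = 1.1403.

1.1403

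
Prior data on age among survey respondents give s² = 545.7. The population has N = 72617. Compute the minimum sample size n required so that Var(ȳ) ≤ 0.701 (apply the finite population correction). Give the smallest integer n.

771

Without fpc, n₀ = s²/D = 545.7/0.701 = 778.4593.
With fpc, (1 − n/N)·s²/n ≤ D requires n ≥ n₀/(1 + n₀/N) = 778.4593/(1 + 778.4593/72617) = 770.2027.
Rounding up, n = 771.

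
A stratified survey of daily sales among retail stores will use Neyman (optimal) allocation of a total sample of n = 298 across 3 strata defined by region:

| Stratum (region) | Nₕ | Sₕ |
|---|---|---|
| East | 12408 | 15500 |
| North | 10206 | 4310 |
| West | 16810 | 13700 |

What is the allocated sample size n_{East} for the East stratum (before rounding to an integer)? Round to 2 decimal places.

122.83

Neyman allocation: nₕ = n·NₕSₕ / Σⱼ NⱼSⱼ.
Σ NⱼSⱼ = 12408·15500 + 10206·4310 + 16810·13700 = 4.6660886 × 10^8.
n_{East} = 298·12408·15500 / (4.6660886 × 10^8) = 122.83.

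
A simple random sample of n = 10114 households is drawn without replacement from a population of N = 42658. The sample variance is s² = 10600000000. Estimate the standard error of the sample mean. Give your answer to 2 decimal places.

894.18

Under SRS without replacement, Var(ȳ) = (1 − f)·s²/n with f = n/N = 10114/42658 = 0.23709503.
Var(ȳ) = (1 − 0.23709503)·10600000000/10114 = 0.76290497·1.0480522 × 10^6 = 799564.23.
SE(ȳ) = √(799564.23) = 894.18.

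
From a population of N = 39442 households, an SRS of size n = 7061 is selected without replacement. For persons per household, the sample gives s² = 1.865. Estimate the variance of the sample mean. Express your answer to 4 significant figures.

2.168 × 10^-4

Under SRS without replacement, Var(ȳ) = (1 − f)·s²/n with f = n/N = 7061/39442 = 0.17902236.
Var(ȳ) = (1 − 0.17902236)·1.865/7061 = 0.82097764·2.6412689 × 10^-4 = 2.1684227 × 10^-4.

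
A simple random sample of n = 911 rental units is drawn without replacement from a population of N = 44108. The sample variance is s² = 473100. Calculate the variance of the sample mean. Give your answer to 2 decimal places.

Under SRS without replacement, Var(ȳ) = (1 − f)·s²/n with f = n/N = 911/44108 = 0.02065385.
Var(ȳ) = (1 − 0.02065385)·473100/911 = 0.97934615·519.31943 = 508.59348.

508.59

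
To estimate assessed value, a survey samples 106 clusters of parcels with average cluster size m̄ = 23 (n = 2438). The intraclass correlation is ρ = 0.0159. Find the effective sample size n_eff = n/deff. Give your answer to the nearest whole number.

deff = 1 + (23 − 1)·0.0159 = 1 + 0.3498 = 1.3498.
n_eff = 2438 / 1.3498 = 1806.

1806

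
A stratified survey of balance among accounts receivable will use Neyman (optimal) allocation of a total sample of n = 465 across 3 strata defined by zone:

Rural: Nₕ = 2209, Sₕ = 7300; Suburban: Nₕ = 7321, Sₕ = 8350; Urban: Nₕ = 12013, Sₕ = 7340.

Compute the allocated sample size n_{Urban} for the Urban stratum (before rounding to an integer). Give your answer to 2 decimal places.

247.85

Neyman allocation: nₕ = n·NₕSₕ / Σⱼ NⱼSⱼ.
Σ NⱼSⱼ = 2209·7300 + 7321·8350 + 12013·7340 = 1.6543147 × 10^8.
n_{Urban} = 465·12013·7340 / (1.6543147 × 10^8) = 247.85.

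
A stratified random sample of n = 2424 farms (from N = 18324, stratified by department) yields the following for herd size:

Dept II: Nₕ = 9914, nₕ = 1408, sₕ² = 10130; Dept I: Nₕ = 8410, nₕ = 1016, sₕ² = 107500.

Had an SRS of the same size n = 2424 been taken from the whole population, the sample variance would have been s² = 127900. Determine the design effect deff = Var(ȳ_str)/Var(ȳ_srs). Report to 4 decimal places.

Var(ȳ_str) = Σ Wₕ²(1−fₕ)sₕ²/nₕ with Wₕ = Nₕ/18324:
  Dept II: (9914/18324)²·(1−1408/9914)·10130/1408 = 1.8069266
  Dept I: (8410/18324)²·(1−1016/8410)·107500/1016 = 19.595197
  → Var(ȳ_str) = 21.402124.
Var(ȳ_srs) = (1 − 2424/18324)·127900/2424 = 45.784109.
deff = 21.402124 / 45.784109 = 0.4675.

0.4675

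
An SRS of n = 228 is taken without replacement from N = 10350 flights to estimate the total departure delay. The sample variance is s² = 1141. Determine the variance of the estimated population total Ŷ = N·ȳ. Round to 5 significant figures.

5.2427 × 10^8

Var(Ŷ) = N²·Var(ȳ) = N²·(1 − n/N)·s²/n.
f = 228/10350 = 0.02202899; Var(ȳ) = 0.97797101·1141/228 = 4.8941444.
Var(Ŷ) = 10350² · 4.8941444 = 5.2427298 × 10^8.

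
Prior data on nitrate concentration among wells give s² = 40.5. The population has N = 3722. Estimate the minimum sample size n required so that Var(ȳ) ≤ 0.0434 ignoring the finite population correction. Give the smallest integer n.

934

Without fpc, n₀ = s²/D = 40.5/0.0434 = 933.1797.
Rounding up, n = 934.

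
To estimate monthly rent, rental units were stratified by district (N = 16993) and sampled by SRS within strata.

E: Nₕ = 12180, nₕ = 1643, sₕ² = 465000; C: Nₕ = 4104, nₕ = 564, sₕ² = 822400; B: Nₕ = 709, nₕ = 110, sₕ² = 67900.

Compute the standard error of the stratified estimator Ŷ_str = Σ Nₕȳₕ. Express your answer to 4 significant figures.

240400

Var(Ŷ_str) = Σₕ Nₕ²(1 − fₕ)sₕ²/nₕ.
E: 12180²·(1 − 1643/12180)·465000/1643 = 3.6322828 × 10^10.
C: 4104²·(1 − 564/4104)·822400/564 = 2.1184324 × 10^10.
B: 709²·(1 − 110/709)·67900/110 = 2.6215017 × 10^8.
Sum = 5.7769302 × 10^10.
SE = √(5.7769302 × 10^10) = 240400.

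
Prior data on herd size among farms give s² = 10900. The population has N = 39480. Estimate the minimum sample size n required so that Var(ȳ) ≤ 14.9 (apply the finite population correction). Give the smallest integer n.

719

Without fpc, n₀ = s²/D = 10900/14.9 = 731.5436.
With fpc, (1 − n/N)·s²/n ≤ D requires n ≥ n₀/(1 + n₀/N) = 731.5436/(1 + 731.5436/39480) = 718.2351.
Rounding up, n = 719.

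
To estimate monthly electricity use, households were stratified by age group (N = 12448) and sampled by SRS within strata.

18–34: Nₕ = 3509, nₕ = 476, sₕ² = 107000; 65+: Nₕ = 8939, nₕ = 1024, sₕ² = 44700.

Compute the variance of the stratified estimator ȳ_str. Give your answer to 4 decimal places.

35.3714

Var(ȳ_str) = Σₕ Wₕ²(1 − fₕ)sₕ²/nₕ with Wₕ = Nₕ/N, N = 12448.
18–34: Wₕ = 0.28189267; term = 0.28189267²·(1 − 0.13565118)·107000/476 = 15.439508.
65+: Wₕ = 0.71810733; term = 0.71810733²·(1 − 0.11455420)·44700/1024 = 19.93188.
Sum = 35.371388.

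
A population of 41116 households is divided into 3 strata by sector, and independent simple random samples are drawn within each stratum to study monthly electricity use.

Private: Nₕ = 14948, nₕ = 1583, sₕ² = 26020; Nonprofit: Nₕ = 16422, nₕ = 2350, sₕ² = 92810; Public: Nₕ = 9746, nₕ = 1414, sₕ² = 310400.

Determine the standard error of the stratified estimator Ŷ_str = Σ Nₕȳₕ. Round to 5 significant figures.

Var(Ŷ_str) = Σₕ Nₕ²(1 − fₕ)sₕ²/nₕ.
Private: 14948²·(1 − 1583/14948)·26020/1583 = 3.2838131 × 10^9.
Nonprofit: 16422²·(1 − 2350/16422)·92810/2350 = 9.1265951 × 10^9.
Public: 9746²·(1 − 1414/9746)·310400/1414 = 1.7825757 × 10^10.
Sum = 3.0236165 × 10^10.
SE = √(3.0236165 × 10^10) = 173890.

173890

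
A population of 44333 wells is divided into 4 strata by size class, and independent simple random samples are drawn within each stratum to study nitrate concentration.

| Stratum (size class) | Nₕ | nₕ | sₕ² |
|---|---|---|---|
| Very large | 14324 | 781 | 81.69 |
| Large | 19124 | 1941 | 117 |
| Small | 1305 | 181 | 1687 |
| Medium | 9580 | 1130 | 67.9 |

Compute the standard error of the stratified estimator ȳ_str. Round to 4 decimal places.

Var(ȳ_str) = Σₕ Wₕ²(1 − fₕ)sₕ²/nₕ with Wₕ = Nₕ/N, N = 44333.
Very large: Wₕ = 0.32310017; term = 0.32310017²·(1 − 0.05452388)·81.69/781 = 0.010323877.
Large: Wₕ = 0.43137166; term = 0.43137166²·(1 − 0.10149550)·117/1941 = 0.010078219.
Small: Wₕ = 0.02943631; term = 0.02943631²·(1 − 0.13869732)·1687/181 = 0.0069559922.
Medium: Wₕ = 0.21609185; term = 0.21609185²·(1 − 0.11795407)·67.9/1130 = 0.0024749094.
Sum = 0.029832998.
SE = √(0.029832998) = 0.1727.

0.1727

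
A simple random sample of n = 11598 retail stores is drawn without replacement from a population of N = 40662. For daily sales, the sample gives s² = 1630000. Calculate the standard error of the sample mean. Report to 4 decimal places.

Under SRS without replacement, Var(ȳ) = (1 − f)·s²/n with f = n/N = 11598/40662 = 0.28522945.
Var(ȳ) = (1 − 0.28522945)·1630000/11598 = 0.71477055·140.54147 = 100.45491.
SE(ȳ) = √(100.45491) = 10.0227.

10.0227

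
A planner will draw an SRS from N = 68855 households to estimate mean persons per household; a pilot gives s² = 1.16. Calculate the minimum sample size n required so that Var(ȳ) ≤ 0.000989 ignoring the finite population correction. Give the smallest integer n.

1173

Without fpc, n₀ = s²/D = 1.16/0.000989 = 1172.9019.
Rounding up, n = 1173.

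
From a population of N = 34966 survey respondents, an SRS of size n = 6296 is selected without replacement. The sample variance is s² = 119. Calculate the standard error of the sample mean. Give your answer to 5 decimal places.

Under SRS without replacement, Var(ȳ) = (1 − f)·s²/n with f = n/N = 6296/34966 = 0.18006063.
Var(ȳ) = (1 − 0.18006063)·119/6296 = 0.81993937·0.018900889 = 0.015497583.
SE(ȳ) = √(0.015497583) = 0.12449.

0.12449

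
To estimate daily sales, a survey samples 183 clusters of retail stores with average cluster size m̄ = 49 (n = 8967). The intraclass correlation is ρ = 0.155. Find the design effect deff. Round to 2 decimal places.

deff = 1 + (49 − 1)·0.155 = 1 + 7.44 = 8.44.

8.44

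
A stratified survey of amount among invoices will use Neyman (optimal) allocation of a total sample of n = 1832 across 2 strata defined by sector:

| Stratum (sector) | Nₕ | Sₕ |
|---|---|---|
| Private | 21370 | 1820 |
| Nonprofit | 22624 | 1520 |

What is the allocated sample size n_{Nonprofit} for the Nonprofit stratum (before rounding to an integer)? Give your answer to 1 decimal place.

859.7

Neyman allocation: nₕ = n·NₕSₕ / Σⱼ NⱼSⱼ.
Σ NⱼSⱼ = 21370·1820 + 22624·1520 = 7.328188 × 10^7.
n_{Nonprofit} = 1832·22624·1520 / (7.328188 × 10^7) = 859.7.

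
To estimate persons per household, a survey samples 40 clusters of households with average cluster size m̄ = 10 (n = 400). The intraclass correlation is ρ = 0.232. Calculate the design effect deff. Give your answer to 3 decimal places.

3.088

deff = 1 + (10 − 1)·0.232 = 1 + 2.088 = 3.088.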